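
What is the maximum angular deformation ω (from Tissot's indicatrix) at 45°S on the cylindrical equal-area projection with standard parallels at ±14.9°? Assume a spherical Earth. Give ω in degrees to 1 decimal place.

35.2°

Cylindrical equal-area (φ₀ = 14.9°): h = cos φ / cos 14.9° along meridians, k = cos 14.9° / cos φ along parallels; h·k = 1.
At 45°: h = 0.7317, k = 1.367; principal scales a = 1.367, b = 0.7317.
sin(ω/2) = (a − b)/(a + b) = 0.6350/2.098 = 0.3026, so ω = 2 arcsin(0.3026) ≈ 35.2°.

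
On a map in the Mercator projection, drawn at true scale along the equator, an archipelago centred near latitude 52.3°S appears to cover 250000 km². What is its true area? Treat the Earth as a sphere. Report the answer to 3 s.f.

The Mercator projection is conformal; its linear scale factor is the same in every direction and equals sec φ = 1/cos φ.
Areal scale = k² = sec²φ = 1/cos²(52.3°) = 1/0.6115² = 2.674.
True area = apparent / (areal scale) = 250000 / 2.674 ≈ 93500 km².

93500 km²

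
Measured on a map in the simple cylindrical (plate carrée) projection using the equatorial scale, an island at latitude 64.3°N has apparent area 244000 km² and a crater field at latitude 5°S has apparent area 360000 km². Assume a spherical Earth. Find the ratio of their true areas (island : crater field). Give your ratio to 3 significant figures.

0.295

On the plate carrée, areal scale = h·k = 1 × sec φ, so true area = apparent × cos φ.
True area of island: 244000 × cos(64.3°) = 244000 × 0.4337 = 105800 km².
True area of crater field: 360000 × cos(5°) = 360000 × 0.9962 = 358600 km².
Ratio = 105800 / 358600 ≈ 0.295.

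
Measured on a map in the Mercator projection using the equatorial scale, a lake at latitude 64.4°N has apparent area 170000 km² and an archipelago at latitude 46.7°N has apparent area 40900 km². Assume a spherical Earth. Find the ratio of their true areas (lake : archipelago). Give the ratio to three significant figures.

Since Mercator area scale is 1/cos²φ, the true area equals the apparent area multiplied by cos²φ.
True area of lake: 170000 × cos²(64.4°) = 170000 × 0.1867 = 31740 km².
True area of archipelago: 40900 × cos²(46.7°) = 40900 × 0.4703 = 19240 km².
Ratio = 31740 / 19240 ≈ 1.65.

1.65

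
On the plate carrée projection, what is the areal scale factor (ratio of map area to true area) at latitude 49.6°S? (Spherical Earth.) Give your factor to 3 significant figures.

1.54

Plate carrée maps x = Rλ, y = Rφ. The meridian scale is h = 1 and the parallel scale is k = 1/cos φ = sec φ.
Areal scale = h·k = 1 × sec φ; at 49.6°, h = 1.000, k = 1.543, so h·k = 1.543.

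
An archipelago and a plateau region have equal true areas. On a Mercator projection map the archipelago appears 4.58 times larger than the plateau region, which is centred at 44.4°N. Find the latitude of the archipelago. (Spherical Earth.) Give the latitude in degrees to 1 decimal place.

70.5°

Mercator areal scale is sec²φ, so apparent-area ratio = sec²φ₁ / sec²φ₂ = cos²φ₂ / cos²φ₁.
cos²φ₂ / cos²φ₁ = 4.58  ⇒  cos φ₁ = cos 44.4° / √4.58 = 0.7145/2.140 = 0.3339.
φ₁ = arccos(0.3339) ≈ 70.5°.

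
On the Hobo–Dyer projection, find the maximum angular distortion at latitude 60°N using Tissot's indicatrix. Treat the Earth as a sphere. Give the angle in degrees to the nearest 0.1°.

51.1°

The Hobo–Dyer projection is cylindrical equal-area with φ₀ = 37.5°. Cylindrical equal-area (φ₀ = 37.5°): h = cos φ / cos 37.5° along meridians, k = cos 37.5° / cos φ along parallels; h·k = 1.
At 60°: h = 0.6302, k = 1.587; principal scales a = 1.587, b = 0.6302.
sin(ω/2) = (a − b)/(a + b) = 0.9565/2.217 = 0.4314, so ω = 2 arcsin(0.4314) ≈ 51.1°.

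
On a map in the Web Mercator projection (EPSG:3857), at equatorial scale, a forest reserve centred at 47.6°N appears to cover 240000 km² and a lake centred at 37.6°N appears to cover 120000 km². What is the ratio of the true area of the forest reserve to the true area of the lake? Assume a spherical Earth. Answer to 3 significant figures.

1.45

Since Mercator area scale is 1/cos²φ, the true area equals the apparent area multiplied by cos²φ.
True area of forest reserve: 240000 × cos²(47.6°) = 240000 × 0.4547 = 109100 km².
True area of lake: 120000 × cos²(37.6°) = 120000 × 0.6277 = 75330 km².
Ratio = 109100 / 75330 ≈ 1.45.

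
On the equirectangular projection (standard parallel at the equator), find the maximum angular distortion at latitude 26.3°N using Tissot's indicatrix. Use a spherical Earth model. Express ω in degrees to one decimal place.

For the equirectangular projection with φ₀ = 0 (plate carrée), h = 1 along meridians and k = sec φ along parallels.
At 26.3°: h = 1.000, k = 1.115; principal scales a = 1.115, b = 1.000.
sin(ω/2) = (a − b)/(a + b) = 0.1155/2.115 = 0.05458, so ω = 2 arcsin(0.05458) ≈ 6.3°.

6.3°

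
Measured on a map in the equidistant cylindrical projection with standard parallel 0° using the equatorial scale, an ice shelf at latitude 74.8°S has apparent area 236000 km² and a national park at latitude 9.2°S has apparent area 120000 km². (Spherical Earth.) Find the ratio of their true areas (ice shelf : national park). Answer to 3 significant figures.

Plate carrée has h = 1 and k = sec φ, giving areal scale sec φ; true area = (apparent area) · cos φ.
True area of ice shelf: 236000 × cos(74.8°) = 236000 × 0.2622 = 61880 km².
True area of national park: 120000 × cos(9.2°) = 120000 × 0.9871 = 118500 km².
Ratio = 61880 / 118500 ≈ 0.522.

0.522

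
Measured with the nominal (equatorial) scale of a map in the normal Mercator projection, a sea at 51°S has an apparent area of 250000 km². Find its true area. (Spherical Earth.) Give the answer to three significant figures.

99000 km²

The Mercator projection is conformal; its linear scale factor is the same in every direction and equals sec φ = 1/cos φ.
Areal scale = k² = sec²φ = 1/cos²(51°) = 1/0.6293² = 2.525.
True area = apparent / (areal scale) = 250000 / 2.525 ≈ 99000 km².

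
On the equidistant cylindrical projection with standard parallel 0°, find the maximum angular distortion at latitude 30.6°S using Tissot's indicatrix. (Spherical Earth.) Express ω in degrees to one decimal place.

In the plate carrée (x = Rλ, y = Rφ), meridians are true-scale (h = 1) and parallels are stretched by k = sec φ.
At 30.6°: h = 1.000, k = 1.162; principal scales a = 1.162, b = 1.000.
sin(ω/2) = (a − b)/(a + b) = 0.1618/2.162 = 0.07484, so ω = 2 arcsin(0.07484) ≈ 8.6°.

8.6°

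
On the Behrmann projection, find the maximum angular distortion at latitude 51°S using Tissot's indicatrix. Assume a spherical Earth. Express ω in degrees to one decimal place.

36.0°

The Behrmann projection is cylindrical equal-area with φ₀ = 30°. A cylindrical equal-area projection with standard parallel φ₀ has meridian scale h = cos φ / cos φ₀ and parallel scale k = cos φ₀ / cos φ (so areas are preserved, h·k = 1).
At 51°: h = 0.7267, k = 1.376; principal scales a = 1.376, b = 0.7267.
sin(ω/2) = (a − b)/(a + b) = 0.6495/2.103 = 0.3089, so ω = 2 arcsin(0.3089) ≈ 36.0°.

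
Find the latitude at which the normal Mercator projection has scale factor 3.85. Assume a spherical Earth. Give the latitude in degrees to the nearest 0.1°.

Mercator scale is k = sec φ = 1/cos φ.
1/cos φ = 3.85  ⇒  cos φ = 0.2597  ⇒  φ = arccos(0.2597) ≈ 74.9°.

74.9°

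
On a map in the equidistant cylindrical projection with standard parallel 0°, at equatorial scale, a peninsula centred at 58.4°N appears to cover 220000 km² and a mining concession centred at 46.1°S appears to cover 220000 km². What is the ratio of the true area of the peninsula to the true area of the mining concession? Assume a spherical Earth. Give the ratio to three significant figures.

0.756

Plate carrée has h = 1 and k = sec φ, giving areal scale sec φ; true area = (apparent area) · cos φ.
True area of peninsula: 220000 × cos(58.4°) = 220000 × 0.5240 = 115300 km².
True area of mining concession: 220000 × cos(46.1°) = 220000 × 0.6934 = 152500 km².
Ratio = 115300 / 152500 ≈ 0.756.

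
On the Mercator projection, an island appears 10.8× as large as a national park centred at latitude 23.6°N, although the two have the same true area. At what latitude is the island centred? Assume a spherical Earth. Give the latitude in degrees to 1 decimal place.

On Mercator, (apparent₁)/(apparent₂) = sec²φ₁ / sec²φ₂ when true areas are equal.
cos²φ₂ / cos²φ₁ = 10.8  ⇒  cos φ₁ = cos 23.6° / √10.8 = 0.9164/3.286 = 0.2788.
φ₁ = arccos(0.2788) ≈ 73.8°.

73.8°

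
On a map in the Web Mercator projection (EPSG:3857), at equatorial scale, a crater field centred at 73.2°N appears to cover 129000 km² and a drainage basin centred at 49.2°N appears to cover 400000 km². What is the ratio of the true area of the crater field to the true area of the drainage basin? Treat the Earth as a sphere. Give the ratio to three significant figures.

0.0631

Mercator's areal exaggeration is sec²φ; hence true area = (apparent area) · cos²φ.
True area of crater field: 129000 × cos²(73.2°) = 129000 × 0.08354 = 10780 km².
True area of drainage basin: 400000 × cos²(49.2°) = 400000 × 0.4270 = 170800 km².
Ratio = 10780 / 170800 ≈ 0.0631.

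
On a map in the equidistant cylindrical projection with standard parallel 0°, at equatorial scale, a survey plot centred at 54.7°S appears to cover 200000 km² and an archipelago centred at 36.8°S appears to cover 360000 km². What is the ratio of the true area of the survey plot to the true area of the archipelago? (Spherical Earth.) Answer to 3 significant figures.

0.401

On the plate carrée, areal scale = h·k = 1 × sec φ, so true area = apparent × cos φ.
True area of survey plot: 200000 × cos(54.7°) = 200000 × 0.5779 = 115600 km².
True area of archipelago: 360000 × cos(36.8°) = 360000 × 0.8007 = 288300 km².
Ratio = 115600 / 288300 ≈ 0.401.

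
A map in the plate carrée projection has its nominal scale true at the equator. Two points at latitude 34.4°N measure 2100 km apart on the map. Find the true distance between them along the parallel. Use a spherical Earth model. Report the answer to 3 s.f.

1730 km

In the plate carrée (x = Rλ, y = Rφ), meridians are true-scale (h = 1) and parallels are stretched by k = sec φ.
Along the parallel at 34.4°, map distances are exaggerated by k = sec 34.4° = 1.212.
True distance = 2100 / 1.212 = 2100 × cos 34.4° ≈ 1730 km.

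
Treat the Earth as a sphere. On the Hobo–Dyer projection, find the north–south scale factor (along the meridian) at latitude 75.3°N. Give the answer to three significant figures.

0.320

The Hobo–Dyer projection is cylindrical equal-area with φ₀ = 37.5°. For cylindrical equal-area with standard parallel φ₀, h = cos φ / cos φ₀ and k = cos φ₀ / cos φ, so h·k = 1.
h = cos 75.3° / cos 37.5° = 0.2538/0.7934 = 0.3199.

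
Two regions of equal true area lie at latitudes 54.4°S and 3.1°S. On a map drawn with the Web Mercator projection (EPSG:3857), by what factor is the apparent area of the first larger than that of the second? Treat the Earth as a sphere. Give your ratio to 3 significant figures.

On Mercator, area is exaggerated by sec²φ = 1/cos²φ.
At 54.4°: sec²(54.4°) = 1/0.5821² = 2.951.
At 3.1°: sec²(3.1°) = 1/0.9985² = 1.003.
Ratio = 2.951/1.003 = cos²(3.1°)/cos²(54.4°) ≈ 2.94.

2.94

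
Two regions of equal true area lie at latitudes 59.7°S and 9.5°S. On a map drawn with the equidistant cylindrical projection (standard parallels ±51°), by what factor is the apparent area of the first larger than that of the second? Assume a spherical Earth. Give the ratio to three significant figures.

1.95

With standard parallel φ₀ = 51°, the equirectangular projection gives x = Rλ cos φ₀, y = Rφ, so h = 1 and k = cos 51° / cos φ.
Areal scale at 59.7°: h·k = 1.000 × 1.247 = 1.247.
Areal scale at 9.5°: h·k = 1.000 × 0.6381 = 0.6381.
Ratio = 1.247/0.6381 ≈ 1.95.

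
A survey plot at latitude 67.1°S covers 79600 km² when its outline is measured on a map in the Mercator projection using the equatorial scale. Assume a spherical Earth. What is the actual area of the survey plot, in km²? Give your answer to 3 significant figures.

Mercator is conformal, so the point scale is isotropic: h = k = sec φ = 1/cos φ.
Areal scale = k² = sec²φ = 1/cos²(67.1°) = 1/0.3891² = 6.604.
True area = apparent / (areal scale) = 79600 / 6.604 ≈ 12100 km².

12100 km²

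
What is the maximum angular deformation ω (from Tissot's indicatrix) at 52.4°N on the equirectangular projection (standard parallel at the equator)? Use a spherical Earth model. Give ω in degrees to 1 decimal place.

28.0°

For the equirectangular projection with φ₀ = 0 (plate carrée), h = 1 along meridians and k = sec φ along parallels.
At 52.4°: h = 1.000, k = 1.639; principal scales a = 1.639, b = 1.000.
sin(ω/2) = (a − b)/(a + b) = 0.6390/2.639 = 0.2421, so ω = 2 arcsin(0.2421) ≈ 28.0°.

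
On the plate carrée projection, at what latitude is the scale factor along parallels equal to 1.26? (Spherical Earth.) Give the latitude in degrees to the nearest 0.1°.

37.5°

Plate carrée: h = 1, k = sec φ along parallels.
sec φ = 1.26  ⇒  cos φ = 0.7937  ⇒  φ ≈ 37.5°.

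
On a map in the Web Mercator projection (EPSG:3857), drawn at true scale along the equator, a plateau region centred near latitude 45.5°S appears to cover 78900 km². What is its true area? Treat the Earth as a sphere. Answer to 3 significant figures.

38800 km²

The Mercator projection is conformal; its linear scale factor is the same in every direction and equals sec φ = 1/cos φ.
Areal scale = k² = sec²φ = 1/cos²(45.5°) = 1/0.7009² = 2.036.
True area = apparent / (areal scale) = 78900 / 2.036 ≈ 38800 km².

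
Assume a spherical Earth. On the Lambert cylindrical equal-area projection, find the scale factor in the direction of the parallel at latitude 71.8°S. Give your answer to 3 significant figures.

The Lambert cylindrical equal-area projection is the cylindrical equal-area projection with its standard parallel at the equator (φ₀ = 0). Cylindrical equal-area (φ₀ = 0°): h = cos φ / cos 0° along meridians, k = cos 0° / cos φ along parallels; h·k = 1.
k = cos 0° / cos 71.8° = 1.000/0.3123 = 3.202.

3.20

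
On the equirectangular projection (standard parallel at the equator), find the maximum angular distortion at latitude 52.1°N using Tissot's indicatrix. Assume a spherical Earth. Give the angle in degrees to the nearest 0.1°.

27.6°

Plate carrée maps x = Rλ, y = Rφ. The meridian scale is h = 1 and the parallel scale is k = 1/cos φ = sec φ.
At 52.1°: h = 1.000, k = 1.628; principal scales a = 1.628, b = 1.000.
sin(ω/2) = (a − b)/(a + b) = 0.6279/2.628 = 0.2389, so ω = 2 arcsin(0.2389) ≈ 27.6°.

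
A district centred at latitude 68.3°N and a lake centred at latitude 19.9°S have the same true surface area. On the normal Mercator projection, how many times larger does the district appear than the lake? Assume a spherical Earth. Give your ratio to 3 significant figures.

Mercator is conformal with k = sec φ, so areal scale = k² = sec²φ.
At 68.3°: sec²(68.3°) = 1/0.3697² = 7.315.
At 19.9°: sec²(19.9°) = 1/0.9403² = 1.131.
Ratio = 7.315/1.131 = cos²(19.9°)/cos²(68.3°) ≈ 6.47.

6.47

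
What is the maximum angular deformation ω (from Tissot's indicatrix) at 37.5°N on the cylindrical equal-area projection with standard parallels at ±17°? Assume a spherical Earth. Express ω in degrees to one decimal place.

21.3°

A cylindrical equal-area projection with standard parallel φ₀ has meridian scale h = cos φ / cos φ₀ and parallel scale k = cos φ₀ / cos φ (so areas are preserved, h·k = 1).
At 37.5°: h = 0.8296, k = 1.205; principal scales a = 1.205, b = 0.8296.
sin(ω/2) = (a − b)/(a + b) = 0.3758/2.035 = 0.1847, so ω = 2 arcsin(0.1847) ≈ 21.3°.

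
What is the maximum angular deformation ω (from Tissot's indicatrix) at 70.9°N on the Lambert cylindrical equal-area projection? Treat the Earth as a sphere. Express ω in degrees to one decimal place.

107.5°

The Lambert cylindrical equal-area projection is the cylindrical equal-area projection with its standard parallel at the equator (φ₀ = 0). Cylindrical equal-area (φ₀ = 0°): h = cos φ / cos 0° along meridians, k = cos 0° / cos φ along parallels; h·k = 1.
At 70.9°: h = 0.3272, k = 3.056; principal scales a = 3.056, b = 0.3272.
sin(ω/2) = (a − b)/(a + b) = 2.729/3.383 = 0.8066, so ω = 2 arcsin(0.8066) ≈ 107.5°.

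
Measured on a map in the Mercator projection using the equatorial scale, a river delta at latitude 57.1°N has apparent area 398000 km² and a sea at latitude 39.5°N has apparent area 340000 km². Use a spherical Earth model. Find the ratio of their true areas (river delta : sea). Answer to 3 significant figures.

0.580

On Mercator the areal scale is sec²φ, so true area = apparent × cos²φ.
True area of river delta: 398000 × cos²(57.1°) = 398000 × 0.2950 = 117400 km².
True area of sea: 340000 × cos²(39.5°) = 340000 × 0.5954 = 202400 km².
Ratio = 117400 / 202400 ≈ 0.580.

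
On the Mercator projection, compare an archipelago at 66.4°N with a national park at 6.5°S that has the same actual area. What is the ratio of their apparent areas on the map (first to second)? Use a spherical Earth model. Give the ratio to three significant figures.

6.16

Mercator is conformal with k = sec φ, so areal scale = k² = sec²φ.
At 66.4°: sec²(66.4°) = 1/0.4003² = 6.239.
At 6.5°: sec²(6.5°) = 1/0.9936² = 1.013.
Ratio = 6.239/1.013 = cos²(6.5°)/cos²(66.4°) ≈ 6.16.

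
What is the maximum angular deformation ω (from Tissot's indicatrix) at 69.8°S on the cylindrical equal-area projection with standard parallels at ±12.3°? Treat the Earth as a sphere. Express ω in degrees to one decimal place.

Cylindrical equal-area (φ₀ = 12.3°): h = cos φ / cos 12.3° along meridians, k = cos 12.3° / cos φ along parallels; h·k = 1.
At 69.8°: h = 0.3534, k = 2.830; principal scales a = 2.830, b = 0.3534.
sin(ω/2) = (a − b)/(a + b) = 2.476/3.183 = 0.7779, so ω = 2 arcsin(0.7779) ≈ 102.1°.

102.1°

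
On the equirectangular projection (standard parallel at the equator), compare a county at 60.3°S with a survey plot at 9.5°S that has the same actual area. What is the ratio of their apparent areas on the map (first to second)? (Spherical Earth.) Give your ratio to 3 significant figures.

1.99

For the equirectangular projection with φ₀ = 0 (plate carrée), h = 1 along meridians and k = sec φ along parallels.
Areal scale at 60.3°: h·k = 1.000 × 2.018 = 2.018.
Areal scale at 9.5°: h·k = 1.000 × 1.014 = 1.014.
Ratio = 2.018/1.014 ≈ 1.99.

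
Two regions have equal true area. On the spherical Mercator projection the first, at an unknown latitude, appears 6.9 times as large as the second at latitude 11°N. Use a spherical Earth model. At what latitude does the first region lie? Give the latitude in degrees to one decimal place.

For equal true areas on Mercator, apparent areas scale as sec²φ, so the ratio is cos²φ₂ / cos²φ₁.
cos²φ₂ / cos²φ₁ = 6.9  ⇒  cos φ₁ = cos 11° / √6.9 = 0.9816/2.627 = 0.3737.
φ₁ = arccos(0.3737) ≈ 68.1°.

68.1°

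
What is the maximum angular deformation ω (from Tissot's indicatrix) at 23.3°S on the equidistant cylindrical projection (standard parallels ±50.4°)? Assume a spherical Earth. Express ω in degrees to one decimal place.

20.8°

In the equirectangular projection with standard parallel φ₀ = 50.4° (x = Rλ cos φ₀, y = Rφ), meridians are true-scale (h = 1) and the parallel scale is k = cos φ₀ / cos φ.
At 23.3°: h = 1.000, k = 0.6940; principal scales a = 1.000, b = 0.6940.
sin(ω/2) = (a − b)/(a + b) = 0.3060/1.694 = 0.1806, so ω = 2 arcsin(0.1806) ≈ 20.8°.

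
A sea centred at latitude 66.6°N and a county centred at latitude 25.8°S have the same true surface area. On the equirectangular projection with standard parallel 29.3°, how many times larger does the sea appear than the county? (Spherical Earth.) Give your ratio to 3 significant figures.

With standard parallel φ₀ = 29.3°, the equirectangular projection gives x = Rλ cos φ₀, y = Rφ, so h = 1 and k = cos 29.3° / cos φ.
Areal scale at 66.6°: h·k = 1.000 × 2.196 = 2.196.
Areal scale at 25.8°: h·k = 1.000 × 0.9686 = 0.9686.
Ratio = 2.196/0.9686 ≈ 2.27.

2.27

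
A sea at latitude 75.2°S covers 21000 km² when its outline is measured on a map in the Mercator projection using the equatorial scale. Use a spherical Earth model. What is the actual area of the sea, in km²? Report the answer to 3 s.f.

The Mercator projection is conformal; its linear scale factor is the same in every direction and equals sec φ = 1/cos φ.
Areal scale = k² = sec²φ = 1/cos²(75.2°) = 1/0.2554² = 15.33.
True area = apparent / (areal scale) = 21000 / 15.33 ≈ 1370 km².

1370 km²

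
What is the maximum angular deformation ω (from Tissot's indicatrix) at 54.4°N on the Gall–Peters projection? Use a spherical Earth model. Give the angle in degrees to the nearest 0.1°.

Gall–Peters is a cylindrical equal-area projection with standard parallels at ±45°. Cylindrical equal-area (φ₀ = 45°): h = cos φ / cos 45° along meridians, k = cos 45° / cos φ along parallels; h·k = 1.
At 54.4°: h = 0.8232, k = 1.215; principal scales a = 1.215, b = 0.8232.
sin(ω/2) = (a − b)/(a + b) = 0.3915/2.038 = 0.1921, so ω = 2 arcsin(0.1921) ≈ 22.1°.

22.1°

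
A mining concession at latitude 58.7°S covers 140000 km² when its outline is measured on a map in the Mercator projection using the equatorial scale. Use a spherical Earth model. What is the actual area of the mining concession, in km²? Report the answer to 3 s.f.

The Mercator projection is conformal; its linear scale factor is the same in every direction and equals sec φ = 1/cos φ.
Areal scale = k² = sec²φ = 1/cos²(58.7°) = 1/0.5195² = 3.705.
True area = apparent / (areal scale) = 140000 / 3.705 ≈ 37800 km².

37800 km²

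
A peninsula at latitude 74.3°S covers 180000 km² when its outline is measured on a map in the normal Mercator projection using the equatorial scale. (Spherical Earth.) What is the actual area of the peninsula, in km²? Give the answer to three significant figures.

13200 km²

For Mercator, h = k = sec φ (a conformal cylindrical projection has a single point scale, 1/cos φ).
Areal scale = k² = sec²φ = 1/cos²(74.3°) = 1/0.2706² = 13.66.
True area = apparent / (areal scale) = 180000 / 13.66 ≈ 13200 km².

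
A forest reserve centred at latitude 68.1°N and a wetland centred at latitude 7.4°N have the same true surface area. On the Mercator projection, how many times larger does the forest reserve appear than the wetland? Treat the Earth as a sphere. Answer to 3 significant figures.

7.07

Mercator is conformal with k = sec φ, so areal scale = k² = sec²φ.
At 68.1°: sec²(68.1°) = 1/0.3730² = 7.188.
At 7.4°: sec²(7.4°) = 1/0.9917² = 1.017.
Ratio = 7.188/1.017 = cos²(7.4°)/cos²(68.1°) ≈ 7.07.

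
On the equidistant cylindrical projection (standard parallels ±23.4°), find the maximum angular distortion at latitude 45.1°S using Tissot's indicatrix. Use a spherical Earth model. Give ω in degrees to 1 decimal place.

With standard parallel φ₀ = 23.4°, the equirectangular projection gives x = Rλ cos φ₀, y = Rφ, so h = 1 and k = cos 23.4° / cos φ.
At 45.1°: h = 1.000, k = 1.300; principal scales a = 1.300, b = 1.000.
sin(ω/2) = (a − b)/(a + b) = 0.3002/2.300 = 0.1305, so ω = 2 arcsin(0.1305) ≈ 15.0°.

15.0°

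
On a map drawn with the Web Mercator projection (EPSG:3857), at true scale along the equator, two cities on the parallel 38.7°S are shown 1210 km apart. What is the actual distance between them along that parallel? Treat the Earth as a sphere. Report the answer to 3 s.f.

944 km

For Mercator, h = k = sec φ (a conformal cylindrical projection has a single point scale, 1/cos φ).
Along the parallel at 38.7°, map distances are exaggerated by k = sec 38.7° = 1.281.
True distance = 1210 / 1.281 = 1210 × cos 38.7° ≈ 944 km.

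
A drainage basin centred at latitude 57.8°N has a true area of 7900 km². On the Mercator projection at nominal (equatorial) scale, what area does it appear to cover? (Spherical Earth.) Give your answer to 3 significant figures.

27800 km²

For Mercator, h = k = sec φ (a conformal cylindrical projection has a single point scale, 1/cos φ).
Areal scale = k² = sec²φ = 1/cos²(57.8°) = 1/0.5329² = 3.522.
Apparent area = 7900 × 3.522 ≈ 27800 km².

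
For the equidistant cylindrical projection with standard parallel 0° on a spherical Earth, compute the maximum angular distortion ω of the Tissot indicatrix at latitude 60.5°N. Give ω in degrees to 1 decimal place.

39.8°

Plate carrée maps x = Rλ, y = Rφ. The meridian scale is h = 1 and the parallel scale is k = 1/cos φ = sec φ.
At 60.5°: h = 1.000, k = 2.031; principal scales a = 2.031, b = 1.000.
sin(ω/2) = (a − b)/(a + b) = 1.031/3.031 = 0.3401, so ω = 2 arcsin(0.3401) ≈ 39.8°.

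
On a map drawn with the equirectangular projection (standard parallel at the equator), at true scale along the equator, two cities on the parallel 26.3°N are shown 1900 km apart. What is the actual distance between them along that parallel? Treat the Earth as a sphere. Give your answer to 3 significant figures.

1700 km

In the plate carrée (x = Rλ, y = Rφ), meridians are true-scale (h = 1) and parallels are stretched by k = sec φ.
Along the parallel at 26.3°, map distances are exaggerated by k = sec 26.3° = 1.115.
True distance = 1900 / 1.115 = 1900 × cos 26.3° ≈ 1700 km.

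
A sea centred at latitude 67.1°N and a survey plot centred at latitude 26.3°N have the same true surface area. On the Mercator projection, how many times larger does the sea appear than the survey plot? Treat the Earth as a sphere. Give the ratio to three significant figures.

5.31

Mercator is conformal with k = sec φ, so areal scale = k² = sec²φ.
At 67.1°: sec²(67.1°) = 1/0.3891² = 6.604.
At 26.3°: sec²(26.3°) = 1/0.8965² = 1.244.
Ratio = 6.604/1.244 = cos²(26.3°)/cos²(67.1°) ≈ 5.31.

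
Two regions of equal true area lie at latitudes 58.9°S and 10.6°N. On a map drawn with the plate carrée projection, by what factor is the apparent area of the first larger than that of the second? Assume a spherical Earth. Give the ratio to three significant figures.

1.90

Plate carrée maps x = Rλ, y = Rφ. The meridian scale is h = 1 and the parallel scale is k = 1/cos φ = sec φ.
Areal scale at 58.9°: h·k = 1.000 × 1.936 = 1.936.
Areal scale at 10.6°: h·k = 1.000 × 1.017 = 1.017.
Ratio = 1.936/1.017 ≈ 1.90.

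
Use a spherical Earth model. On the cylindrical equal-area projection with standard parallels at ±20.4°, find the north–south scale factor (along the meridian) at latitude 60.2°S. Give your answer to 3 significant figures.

Cylindrical equal-area (φ₀ = 20.4°): h = cos φ / cos 20.4° along meridians, k = cos 20.4° / cos φ along parallels; h·k = 1.
h = cos 60.2° / cos 20.4° = 0.4970/0.9373 = 0.5302.

0.530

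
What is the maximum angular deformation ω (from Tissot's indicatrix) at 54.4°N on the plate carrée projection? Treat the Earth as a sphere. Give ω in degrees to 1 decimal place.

For the equirectangular projection with φ₀ = 0 (plate carrée), h = 1 along meridians and k = sec φ along parallels.
At 54.4°: h = 1.000, k = 1.718; principal scales a = 1.718, b = 1.000.
sin(ω/2) = (a − b)/(a + b) = 0.7179/2.718 = 0.2641, so ω = 2 arcsin(0.2641) ≈ 30.6°.

30.6°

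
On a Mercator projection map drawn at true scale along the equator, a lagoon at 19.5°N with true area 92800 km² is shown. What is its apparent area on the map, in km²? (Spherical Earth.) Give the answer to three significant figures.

For Mercator, h = k = sec φ (a conformal cylindrical projection has a single point scale, 1/cos φ).
Areal scale = k² = sec²φ = 1/cos²(19.5°) = 1/0.9426² = 1.125.
Apparent area = 92800 × 1.125 ≈ 104000 km².

104000 km²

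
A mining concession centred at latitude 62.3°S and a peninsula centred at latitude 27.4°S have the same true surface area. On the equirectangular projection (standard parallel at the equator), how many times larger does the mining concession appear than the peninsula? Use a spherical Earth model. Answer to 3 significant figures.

For the equirectangular projection with φ₀ = 0 (plate carrée), h = 1 along meridians and k = sec φ along parallels.
Areal scale at 62.3°: h·k = 1.000 × 2.151 = 2.151.
Areal scale at 27.4°: h·k = 1.000 × 1.126 = 1.126.
Ratio = 2.151/1.126 ≈ 1.91.

1.91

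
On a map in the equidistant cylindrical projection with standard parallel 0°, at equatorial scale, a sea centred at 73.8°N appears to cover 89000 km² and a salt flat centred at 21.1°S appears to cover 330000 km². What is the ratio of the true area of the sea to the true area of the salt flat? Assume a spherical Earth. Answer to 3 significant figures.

Plate carrée has h = 1 and k = sec φ, giving areal scale sec φ; true area = (apparent area) · cos φ.
True area of sea: 89000 × cos(73.8°) = 89000 × 0.2790 = 24830 km².
True area of salt flat: 330000 × cos(21.1°) = 330000 × 0.9330 = 307900 km².
Ratio = 24830 / 307900 ≈ 0.0807.

0.0807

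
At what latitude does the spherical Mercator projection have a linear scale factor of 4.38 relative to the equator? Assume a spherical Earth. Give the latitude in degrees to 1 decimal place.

Mercator scale is k = sec φ = 1/cos φ.
1/cos φ = 4.38  ⇒  cos φ = 0.2283  ⇒  φ = arccos(0.2283) ≈ 76.8°.

76.8°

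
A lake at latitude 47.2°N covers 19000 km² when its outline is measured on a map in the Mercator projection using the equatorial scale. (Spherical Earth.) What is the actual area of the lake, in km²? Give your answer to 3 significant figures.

Mercator is conformal, so the point scale is isotropic: h = k = sec φ = 1/cos φ.
Areal scale = k² = sec²φ = 1/cos²(47.2°) = 1/0.6794² = 2.166.
True area = apparent / (areal scale) = 19000 / 2.166 ≈ 8770 km².

8770 km²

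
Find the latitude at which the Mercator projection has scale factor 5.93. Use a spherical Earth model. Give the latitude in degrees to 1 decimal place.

80.3°

Mercator scale is k = sec φ = 1/cos φ.
1/cos φ = 5.93  ⇒  cos φ = 0.1686  ⇒  φ = arccos(0.1686) ≈ 80.3°.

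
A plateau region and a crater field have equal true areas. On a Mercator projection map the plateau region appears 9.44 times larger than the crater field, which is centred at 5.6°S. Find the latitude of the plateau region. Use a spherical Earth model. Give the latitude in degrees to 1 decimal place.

71.1°

Mercator areal scale is sec²φ, so apparent-area ratio = sec²φ₁ / sec²φ₂ = cos²φ₂ / cos²φ₁.
cos²φ₂ / cos²φ₁ = 9.44  ⇒  cos φ₁ = cos 5.6° / √9.44 = 0.9952/3.072 = 0.3239.
φ₁ = arccos(0.3239) ≈ 71.1°.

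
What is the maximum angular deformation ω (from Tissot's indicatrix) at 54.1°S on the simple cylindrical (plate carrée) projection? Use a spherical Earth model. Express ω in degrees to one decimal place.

30.2°

Plate carrée maps x = Rλ, y = Rφ. The meridian scale is h = 1 and the parallel scale is k = 1/cos φ = sec φ.
At 54.1°: h = 1.000, k = 1.705; principal scales a = 1.705, b = 1.000.
sin(ω/2) = (a − b)/(a + b) = 0.7054/2.705 = 0.2607, so ω = 2 arcsin(0.2607) ≈ 30.2°.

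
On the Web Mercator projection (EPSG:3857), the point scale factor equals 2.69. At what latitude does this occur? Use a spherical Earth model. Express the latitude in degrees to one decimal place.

68.2°

Mercator scale is k = sec φ = 1/cos φ.
1/cos φ = 2.69  ⇒  cos φ = 0.3717  ⇒  φ = arccos(0.3717) ≈ 68.2°.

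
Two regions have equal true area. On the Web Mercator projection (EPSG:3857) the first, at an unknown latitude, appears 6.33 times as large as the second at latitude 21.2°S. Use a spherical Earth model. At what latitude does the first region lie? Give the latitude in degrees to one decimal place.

68.2°

Mercator areal scale is sec²φ, so apparent-area ratio = sec²φ₁ / sec²φ₂ = cos²φ₂ / cos²φ₁.
cos²φ₂ / cos²φ₁ = 6.33  ⇒  cos φ₁ = cos 21.2° / √6.33 = 0.9323/2.516 = 0.3706.
φ₁ = arccos(0.3706) ≈ 68.2°.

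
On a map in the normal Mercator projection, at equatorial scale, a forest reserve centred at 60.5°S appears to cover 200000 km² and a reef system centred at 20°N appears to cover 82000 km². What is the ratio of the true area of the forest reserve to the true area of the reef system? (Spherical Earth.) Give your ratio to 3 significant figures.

0.670

Since Mercator area scale is 1/cos²φ, the true area equals the apparent area multiplied by cos²φ.
True area of forest reserve: 200000 × cos²(60.5°) = 200000 × 0.2425 = 48500 km².
True area of reef system: 82000 × cos²(20°) = 82000 × 0.8830 = 72410 km².
Ratio = 48500 / 72410 ≈ 0.670.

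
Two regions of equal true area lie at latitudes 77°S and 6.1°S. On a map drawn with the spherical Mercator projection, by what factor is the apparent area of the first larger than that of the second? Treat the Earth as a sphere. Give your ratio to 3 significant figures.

Mercator is conformal with k = sec φ, so areal scale = k² = sec²φ.
At 77°: sec²(77°) = 1/0.2250² = 19.76.
At 6.1°: sec²(6.1°) = 1/0.9943² = 1.011.
Ratio = 19.76/1.011 = cos²(6.1°)/cos²(77°) ≈ 19.5.

19.5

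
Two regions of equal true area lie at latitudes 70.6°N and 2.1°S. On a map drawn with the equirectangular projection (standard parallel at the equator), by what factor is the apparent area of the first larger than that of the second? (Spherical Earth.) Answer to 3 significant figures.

For the equirectangular projection with φ₀ = 0 (plate carrée), h = 1 along meridians and k = sec φ along parallels.
Areal scale at 70.6°: h·k = 1.000 × 3.011 = 3.011.
Areal scale at 2.1°: h·k = 1.000 × 1.001 = 1.001.
Ratio = 3.011/1.001 ≈ 3.01.

3.01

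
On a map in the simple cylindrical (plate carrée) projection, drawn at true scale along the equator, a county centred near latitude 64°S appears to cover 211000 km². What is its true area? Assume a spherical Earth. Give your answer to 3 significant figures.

92500 km²

In the plate carrée (x = Rλ, y = Rφ), meridians are true-scale (h = 1) and parallels are stretched by k = sec φ.
Areal scale = h·k = 1 × sec φ; at 64°, h = 1.000, k = 2.281, so h·k = 2.281.
True area = apparent / (areal scale) = 211000 / 2.281 ≈ 92500 km².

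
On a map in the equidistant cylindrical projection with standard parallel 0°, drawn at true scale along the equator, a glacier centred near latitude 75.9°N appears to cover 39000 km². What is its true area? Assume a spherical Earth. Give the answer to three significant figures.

9500 km²

In the plate carrée (x = Rλ, y = Rφ), meridians are true-scale (h = 1) and parallels are stretched by k = sec φ.
Areal scale = h·k = 1 × sec φ; at 75.9°, h = 1.000, k = 4.105, so h·k = 4.105.
True area = apparent / (areal scale) = 39000 / 4.105 ≈ 9500 km².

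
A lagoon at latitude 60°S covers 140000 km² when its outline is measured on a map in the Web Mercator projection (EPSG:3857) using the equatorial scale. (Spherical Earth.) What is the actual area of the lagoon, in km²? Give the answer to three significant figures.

The Mercator projection is conformal; its linear scale factor is the same in every direction and equals sec φ = 1/cos φ.
Areal scale = k² = sec²φ = 1/cos²(60°) = 1/0.5000² = 4.000.
True area = apparent / (areal scale) = 140000 / 4.000 ≈ 35000 km².

35000 km²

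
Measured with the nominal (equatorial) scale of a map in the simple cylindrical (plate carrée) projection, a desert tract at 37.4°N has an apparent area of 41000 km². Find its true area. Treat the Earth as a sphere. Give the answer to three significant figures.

Plate carrée maps x = Rλ, y = Rφ. The meridian scale is h = 1 and the parallel scale is k = 1/cos φ = sec φ.
Areal scale = h·k = 1 × sec φ; at 37.4°, h = 1.000, k = 1.259, so h·k = 1.259.
True area = apparent / (areal scale) = 41000 / 1.259 ≈ 32600 km².

32600 km²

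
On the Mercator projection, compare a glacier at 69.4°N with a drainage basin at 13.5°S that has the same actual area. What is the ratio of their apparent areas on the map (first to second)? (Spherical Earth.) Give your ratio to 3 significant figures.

Mercator areal scale is sec²φ.
At 69.4°: sec²(69.4°) = 1/0.3518² = 8.078.
At 13.5°: sec²(13.5°) = 1/0.9724² = 1.058.
Ratio = 8.078/1.058 = cos²(13.5°)/cos²(69.4°) ≈ 7.64.

7.64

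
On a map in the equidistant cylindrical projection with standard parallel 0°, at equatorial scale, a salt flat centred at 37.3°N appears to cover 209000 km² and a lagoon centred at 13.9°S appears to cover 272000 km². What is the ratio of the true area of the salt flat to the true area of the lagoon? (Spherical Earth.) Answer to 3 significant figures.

0.630

Plate carrée has h = 1 and k = sec φ, giving areal scale sec φ; true area = (apparent area) · cos φ.
True area of salt flat: 209000 × cos(37.3°) = 209000 × 0.7955 = 166300 km².
True area of lagoon: 272000 × cos(13.9°) = 272000 × 0.9707 = 264000 km².
Ratio = 166300 / 264000 ≈ 0.630.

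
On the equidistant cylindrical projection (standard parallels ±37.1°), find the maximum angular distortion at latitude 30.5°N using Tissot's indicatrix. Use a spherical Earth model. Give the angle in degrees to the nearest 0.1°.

The equidistant cylindrical projection with φ₀ = 37.1° has h = 1 (meridians true) and k = cos φ₀ / cos φ along parallels.
At 30.5°: h = 1.000, k = 0.9257; principal scales a = 1.000, b = 0.9257.
sin(ω/2) = (a − b)/(a + b) = 0.07433/1.926 = 0.03860, so ω = 2 arcsin(0.03860) ≈ 4.4°.

4.4°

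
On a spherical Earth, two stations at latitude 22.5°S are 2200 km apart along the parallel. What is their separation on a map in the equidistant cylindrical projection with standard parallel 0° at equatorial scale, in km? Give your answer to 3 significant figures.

2380 km

For the equirectangular projection with φ₀ = 0 (plate carrée), h = 1 along meridians and k = sec φ along parallels.
Along the parallel, k = sec 22.5° = 1/0.9239 = 1.082.
Map distance = 2200 × 1.082 ≈ 2380 km.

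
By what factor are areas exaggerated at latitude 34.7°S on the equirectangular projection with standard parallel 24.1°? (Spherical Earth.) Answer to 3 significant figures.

With standard parallel φ₀ = 24.1°, the equirectangular projection gives x = Rλ cos φ₀, y = Rφ, so h = 1 and k = cos 24.1° / cos φ.
Areal scale = h·k = 1 × cos φ₀ / cos φ; at 34.7°, h = 1.000, k = 1.110, so h·k = 1.110.

1.11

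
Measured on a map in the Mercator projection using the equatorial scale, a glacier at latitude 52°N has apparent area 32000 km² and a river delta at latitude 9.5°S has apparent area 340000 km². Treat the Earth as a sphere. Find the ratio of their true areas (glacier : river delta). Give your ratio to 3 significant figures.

On Mercator the areal scale is sec²φ, so true area = apparent × cos²φ.
True area of glacier: 32000 × cos²(52°) = 32000 × 0.3790 = 12130 km².
True area of river delta: 340000 × cos²(9.5°) = 340000 × 0.9728 = 330700 km².
Ratio = 12130 / 330700 ≈ 0.0367.

0.0367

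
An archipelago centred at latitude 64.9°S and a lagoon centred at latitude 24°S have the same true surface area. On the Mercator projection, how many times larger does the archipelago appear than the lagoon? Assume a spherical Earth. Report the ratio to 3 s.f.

4.64

Mercator areal scale is sec²φ.
At 64.9°: sec²(64.9°) = 1/0.4242² = 5.557.
At 24°: sec²(24°) = 1/0.9135² = 1.198.
Ratio = 5.557/1.198 = cos²(24°)/cos²(64.9°) ≈ 4.64.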